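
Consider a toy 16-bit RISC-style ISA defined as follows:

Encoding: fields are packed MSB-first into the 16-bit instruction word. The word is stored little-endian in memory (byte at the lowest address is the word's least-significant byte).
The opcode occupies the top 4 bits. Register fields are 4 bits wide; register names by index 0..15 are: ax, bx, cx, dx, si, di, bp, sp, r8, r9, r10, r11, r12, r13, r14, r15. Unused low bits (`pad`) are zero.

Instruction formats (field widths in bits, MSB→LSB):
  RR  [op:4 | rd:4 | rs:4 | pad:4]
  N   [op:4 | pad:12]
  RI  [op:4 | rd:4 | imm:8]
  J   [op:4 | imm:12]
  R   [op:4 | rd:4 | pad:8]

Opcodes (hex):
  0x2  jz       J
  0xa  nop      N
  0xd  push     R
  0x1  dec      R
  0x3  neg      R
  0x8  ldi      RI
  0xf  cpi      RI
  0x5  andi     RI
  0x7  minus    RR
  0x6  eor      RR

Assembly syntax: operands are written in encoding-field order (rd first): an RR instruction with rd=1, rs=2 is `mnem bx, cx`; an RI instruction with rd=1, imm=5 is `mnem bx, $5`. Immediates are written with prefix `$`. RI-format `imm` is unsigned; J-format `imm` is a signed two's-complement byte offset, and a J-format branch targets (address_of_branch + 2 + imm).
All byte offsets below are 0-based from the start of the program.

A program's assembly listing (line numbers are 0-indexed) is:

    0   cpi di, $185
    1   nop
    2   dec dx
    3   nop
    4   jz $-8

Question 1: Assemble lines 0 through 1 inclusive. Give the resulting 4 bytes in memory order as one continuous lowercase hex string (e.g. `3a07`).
b9f500a0

0. cpi fields op=0xf:4|rd=5:4|imm=185:8 → word f5b9h → b9 f5
1. nop fields op=0xa:4|pad=0:12 → word a000h → 00 a0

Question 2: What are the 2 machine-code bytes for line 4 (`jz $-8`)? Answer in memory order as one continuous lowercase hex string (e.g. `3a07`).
L4: jz op=0x2:4|imm=-8:12 ⇒ 0x2ff8 ⇒ little f8 2f

f82f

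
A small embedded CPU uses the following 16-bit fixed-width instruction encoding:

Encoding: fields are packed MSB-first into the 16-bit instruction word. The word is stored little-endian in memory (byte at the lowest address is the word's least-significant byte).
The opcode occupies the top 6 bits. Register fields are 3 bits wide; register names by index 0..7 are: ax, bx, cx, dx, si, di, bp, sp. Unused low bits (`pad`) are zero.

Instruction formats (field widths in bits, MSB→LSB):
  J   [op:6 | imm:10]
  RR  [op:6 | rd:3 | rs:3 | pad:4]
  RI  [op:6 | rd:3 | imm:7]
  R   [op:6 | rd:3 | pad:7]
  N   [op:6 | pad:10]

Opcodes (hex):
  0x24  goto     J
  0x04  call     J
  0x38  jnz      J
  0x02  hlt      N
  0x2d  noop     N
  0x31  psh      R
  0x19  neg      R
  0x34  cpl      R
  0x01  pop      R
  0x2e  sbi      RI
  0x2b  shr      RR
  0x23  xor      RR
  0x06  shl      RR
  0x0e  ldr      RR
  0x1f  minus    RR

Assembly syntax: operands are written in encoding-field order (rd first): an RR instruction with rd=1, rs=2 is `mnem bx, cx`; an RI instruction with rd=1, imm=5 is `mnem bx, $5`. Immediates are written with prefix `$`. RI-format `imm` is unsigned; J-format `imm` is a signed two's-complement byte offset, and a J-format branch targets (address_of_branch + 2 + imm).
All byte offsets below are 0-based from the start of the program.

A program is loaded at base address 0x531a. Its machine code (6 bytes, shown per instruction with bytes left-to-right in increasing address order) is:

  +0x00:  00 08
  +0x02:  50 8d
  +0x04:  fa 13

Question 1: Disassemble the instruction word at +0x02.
@+02  little-endian(50 8d) = 0x8d50
  top 6b → 0x23 → xor [RR]
  [9:7] rd=2 = cx
  [6:4] rs=5 = di

xor cx, di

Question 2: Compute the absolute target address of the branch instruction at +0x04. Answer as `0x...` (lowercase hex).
@+04  little-endian(fa 13) = 0x13fa
  op=0x13fa>>10=0x4 ⇒ call (J)
  [9:0] imm=1018 (s10→-6) = $-6
  target = base 0x531a + off 0x04 + 2 + imm -6 = 0x531a

0x531a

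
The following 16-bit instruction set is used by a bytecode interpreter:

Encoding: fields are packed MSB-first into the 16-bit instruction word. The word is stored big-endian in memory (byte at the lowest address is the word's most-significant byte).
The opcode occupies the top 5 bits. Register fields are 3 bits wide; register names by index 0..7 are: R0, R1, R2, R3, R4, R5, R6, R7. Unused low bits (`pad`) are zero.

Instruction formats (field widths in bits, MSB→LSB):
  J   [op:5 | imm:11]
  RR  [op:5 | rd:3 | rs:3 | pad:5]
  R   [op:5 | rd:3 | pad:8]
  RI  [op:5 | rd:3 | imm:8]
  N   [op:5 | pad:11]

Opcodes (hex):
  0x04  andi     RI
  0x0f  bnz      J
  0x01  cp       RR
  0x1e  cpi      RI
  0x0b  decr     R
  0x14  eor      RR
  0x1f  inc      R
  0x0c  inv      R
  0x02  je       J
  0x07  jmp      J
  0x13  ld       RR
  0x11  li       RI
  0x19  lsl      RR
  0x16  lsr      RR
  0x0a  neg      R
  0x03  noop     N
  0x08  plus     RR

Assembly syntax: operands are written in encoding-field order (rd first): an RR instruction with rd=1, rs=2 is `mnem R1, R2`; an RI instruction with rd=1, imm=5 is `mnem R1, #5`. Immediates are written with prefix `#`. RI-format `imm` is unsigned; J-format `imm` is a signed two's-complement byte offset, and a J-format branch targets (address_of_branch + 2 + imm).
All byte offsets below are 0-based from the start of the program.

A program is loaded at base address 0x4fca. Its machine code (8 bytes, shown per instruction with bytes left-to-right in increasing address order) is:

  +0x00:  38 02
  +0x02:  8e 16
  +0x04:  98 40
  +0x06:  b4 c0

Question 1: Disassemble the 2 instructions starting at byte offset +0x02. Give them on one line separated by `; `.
+0x02: 8e 16 ⇒ word 0x8e16 (big)
  top 5b → 0x11 → li [RI]
  rd: (w>>8)&0x7=0x6 → R6
  imm: (w>>0)&0xff=0x16 → #22
+0x04: 98 40 ⇒ word 0x9840 (big)
  top 5b → 0x13 → ld [RR]
  rd: (w>>8)&0x7=0x0 → R0
  rs: (w>>5)&0x7=0x2 → R2

li R6, #22; ld R0, R2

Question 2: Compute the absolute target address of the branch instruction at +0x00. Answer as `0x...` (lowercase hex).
0x4fce

+0x00: 38 02 ⇒ word 0x3802 (big)
  top 5b → 0x7 → jmp [J]
  imm@[10:0]=0x2 ⇒ #2
  target = base 0x4fca + off 0x00 + 2 + imm 2 = 0x4fce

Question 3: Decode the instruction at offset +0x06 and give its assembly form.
@+06  big-endian(b4 c0) = 0xb4c0
  opcode bits[15:11]=0x16: lsr/RR
  rd@[10:8]=0x4 ⇒ R4
  rs@[7:5]=0x6 ⇒ R6

lsr R4, R6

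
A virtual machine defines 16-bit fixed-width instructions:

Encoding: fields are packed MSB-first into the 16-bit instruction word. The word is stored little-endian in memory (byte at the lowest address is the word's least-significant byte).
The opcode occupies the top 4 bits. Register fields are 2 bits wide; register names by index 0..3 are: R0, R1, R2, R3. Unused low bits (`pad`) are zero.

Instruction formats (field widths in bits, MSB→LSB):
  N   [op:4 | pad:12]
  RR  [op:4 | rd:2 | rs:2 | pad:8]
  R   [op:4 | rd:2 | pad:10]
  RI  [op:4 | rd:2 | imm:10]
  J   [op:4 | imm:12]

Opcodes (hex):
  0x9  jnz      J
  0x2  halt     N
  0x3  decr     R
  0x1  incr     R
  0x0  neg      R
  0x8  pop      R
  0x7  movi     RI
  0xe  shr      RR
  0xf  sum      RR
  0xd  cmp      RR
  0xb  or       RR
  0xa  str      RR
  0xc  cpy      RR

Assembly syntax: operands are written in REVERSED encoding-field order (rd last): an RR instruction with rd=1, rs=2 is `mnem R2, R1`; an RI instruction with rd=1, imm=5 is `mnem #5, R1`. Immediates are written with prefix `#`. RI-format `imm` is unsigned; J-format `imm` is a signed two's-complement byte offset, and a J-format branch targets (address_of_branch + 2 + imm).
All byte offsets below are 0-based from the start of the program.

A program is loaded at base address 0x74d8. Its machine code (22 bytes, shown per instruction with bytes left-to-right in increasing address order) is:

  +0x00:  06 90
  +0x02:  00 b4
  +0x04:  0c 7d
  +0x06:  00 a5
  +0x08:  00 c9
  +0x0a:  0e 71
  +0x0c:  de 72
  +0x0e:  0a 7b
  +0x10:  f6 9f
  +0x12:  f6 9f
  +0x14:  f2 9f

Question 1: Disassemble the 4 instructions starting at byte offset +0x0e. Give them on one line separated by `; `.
+0x0e: 0a 7b ⇒ word 0x7b0a (little)
  op=0x7b0a>>12=0x7 ⇒ movi (RI)
  rd: (w>>10)&0x3=0x2 → R2
  imm: (w>>0)&0x3ff=0x30a → #778
+0x10: f6 9f ⇒ word 0x9ff6 (little)
  op=0x9ff6>>12=0x9 ⇒ jnz (J)
  imm: (w>>0)&0xfff=0xff6 (s12→-10) → #-10
+0x12: f6 9f ⇒ word 0x9ff6 (little)
  op=0x9ff6>>12=0x9 ⇒ jnz (J)
  imm: (w>>0)&0xfff=0xff6 (s12→-10) → #-10
+0x14: f2 9f ⇒ word 0x9ff2 (little)
  op=0x9ff2>>12=0x9 ⇒ jnz (J)
  imm: (w>>0)&0xfff=0xff2 (s12→-14) → #-14

movi #778, R2; jnz #-10; jnz #-10; jnz #-14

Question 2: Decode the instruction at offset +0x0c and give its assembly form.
movi #734, R0

@+0c  little-endian(de 72) = 0x72de
  op=0x72de>>12=0x7 ⇒ movi (RI)
  rd: (w>>10)&0x3=0x0 → R0
  imm: (w>>0)&0x3ff=0x2de → #734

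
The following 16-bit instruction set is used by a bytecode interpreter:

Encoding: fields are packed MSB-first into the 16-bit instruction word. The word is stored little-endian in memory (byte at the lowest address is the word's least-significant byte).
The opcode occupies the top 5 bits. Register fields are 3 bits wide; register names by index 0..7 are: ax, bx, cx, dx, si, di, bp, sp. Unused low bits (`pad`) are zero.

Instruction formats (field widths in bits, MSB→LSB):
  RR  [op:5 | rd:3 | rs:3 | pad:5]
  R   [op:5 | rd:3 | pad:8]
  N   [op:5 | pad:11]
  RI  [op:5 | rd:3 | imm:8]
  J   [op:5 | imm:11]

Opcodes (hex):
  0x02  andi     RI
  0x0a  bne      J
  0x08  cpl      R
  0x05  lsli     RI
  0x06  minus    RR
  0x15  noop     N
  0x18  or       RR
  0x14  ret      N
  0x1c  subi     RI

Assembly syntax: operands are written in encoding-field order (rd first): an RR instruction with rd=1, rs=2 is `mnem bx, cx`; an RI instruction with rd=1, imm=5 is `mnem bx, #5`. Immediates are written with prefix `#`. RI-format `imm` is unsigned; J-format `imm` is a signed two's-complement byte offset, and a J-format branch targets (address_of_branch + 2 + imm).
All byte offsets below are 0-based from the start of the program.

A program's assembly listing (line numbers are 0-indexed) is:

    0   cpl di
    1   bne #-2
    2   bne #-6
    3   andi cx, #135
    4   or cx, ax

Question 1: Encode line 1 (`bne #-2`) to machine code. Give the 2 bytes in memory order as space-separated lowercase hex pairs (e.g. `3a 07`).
L1: bne op=0xa:5|imm=-2:11 ⇒ 0x57fe ⇒ little fe 57

fe 57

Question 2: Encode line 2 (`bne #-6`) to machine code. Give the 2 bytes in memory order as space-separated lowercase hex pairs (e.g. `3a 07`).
L2: bne op=0xa:5|imm=-6:11 ⇒ 0x57fa ⇒ little fa 57

fa 57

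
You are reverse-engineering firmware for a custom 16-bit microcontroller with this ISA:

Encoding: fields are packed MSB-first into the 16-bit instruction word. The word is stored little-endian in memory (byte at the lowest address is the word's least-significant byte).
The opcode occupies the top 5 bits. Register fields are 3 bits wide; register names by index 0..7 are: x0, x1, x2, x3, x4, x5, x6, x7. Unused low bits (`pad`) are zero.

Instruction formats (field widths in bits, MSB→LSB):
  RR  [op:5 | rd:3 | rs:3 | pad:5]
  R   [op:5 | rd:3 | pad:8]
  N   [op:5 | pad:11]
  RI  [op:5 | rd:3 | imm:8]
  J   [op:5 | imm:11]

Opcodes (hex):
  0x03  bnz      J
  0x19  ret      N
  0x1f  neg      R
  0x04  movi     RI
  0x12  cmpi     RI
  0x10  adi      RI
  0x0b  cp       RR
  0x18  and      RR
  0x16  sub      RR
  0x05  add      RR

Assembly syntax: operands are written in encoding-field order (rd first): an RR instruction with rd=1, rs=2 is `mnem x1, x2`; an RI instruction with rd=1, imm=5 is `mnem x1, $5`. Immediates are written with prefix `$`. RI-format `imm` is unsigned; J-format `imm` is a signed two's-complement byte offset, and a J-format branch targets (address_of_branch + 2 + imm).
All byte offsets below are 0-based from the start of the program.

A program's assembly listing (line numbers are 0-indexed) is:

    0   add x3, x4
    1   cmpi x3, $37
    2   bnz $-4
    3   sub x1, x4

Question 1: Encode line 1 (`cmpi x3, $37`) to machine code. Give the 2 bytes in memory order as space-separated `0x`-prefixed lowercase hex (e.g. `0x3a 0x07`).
0x25 0x93

1. cmpi fields op=0x12:5|rd=3:3|imm=37:8 → word 9325h → 25 93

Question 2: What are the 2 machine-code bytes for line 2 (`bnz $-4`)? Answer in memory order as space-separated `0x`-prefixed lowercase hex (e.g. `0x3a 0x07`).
0xfc 0x1f

2. bnz fields op=0x3:5|imm=-4:11 → word 1ffch → fc 1f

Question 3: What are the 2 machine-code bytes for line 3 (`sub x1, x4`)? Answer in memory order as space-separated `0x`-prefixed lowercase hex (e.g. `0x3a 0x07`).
0x80 0xb1

3. sub fields op=0x16:5|rd=1:3|rs=4:3|pad=0:5 → word b180h → 80 b1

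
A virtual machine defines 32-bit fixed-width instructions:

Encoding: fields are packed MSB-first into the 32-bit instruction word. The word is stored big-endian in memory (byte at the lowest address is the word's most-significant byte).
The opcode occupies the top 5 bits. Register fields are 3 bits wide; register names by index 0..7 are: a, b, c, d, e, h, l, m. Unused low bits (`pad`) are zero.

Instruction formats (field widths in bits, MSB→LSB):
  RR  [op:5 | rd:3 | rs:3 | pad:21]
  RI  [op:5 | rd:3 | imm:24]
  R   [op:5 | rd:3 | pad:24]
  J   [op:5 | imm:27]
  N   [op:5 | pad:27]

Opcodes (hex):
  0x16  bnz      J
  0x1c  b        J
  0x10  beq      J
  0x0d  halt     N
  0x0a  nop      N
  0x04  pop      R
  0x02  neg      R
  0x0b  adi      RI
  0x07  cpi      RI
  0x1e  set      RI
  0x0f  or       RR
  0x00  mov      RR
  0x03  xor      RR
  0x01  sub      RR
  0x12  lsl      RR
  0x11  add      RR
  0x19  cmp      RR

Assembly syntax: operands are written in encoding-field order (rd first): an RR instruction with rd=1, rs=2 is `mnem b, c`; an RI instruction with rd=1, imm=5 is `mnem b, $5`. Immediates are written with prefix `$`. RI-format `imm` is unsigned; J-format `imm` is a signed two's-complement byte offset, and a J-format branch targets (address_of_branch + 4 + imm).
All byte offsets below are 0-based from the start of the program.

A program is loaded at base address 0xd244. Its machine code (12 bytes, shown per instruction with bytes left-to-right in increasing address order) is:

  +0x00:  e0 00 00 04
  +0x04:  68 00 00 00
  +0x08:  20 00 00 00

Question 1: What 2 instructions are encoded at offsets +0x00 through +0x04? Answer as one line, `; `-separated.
[00] e0 00 00 04 → 0xe0000004
  opcode bits[31:27]=0x1c: b/J
  [26:0] imm=4 = $4
[04] 68 00 00 00 → 0x68000000
  opcode bits[31:27]=0xd: halt/N

b $4; halt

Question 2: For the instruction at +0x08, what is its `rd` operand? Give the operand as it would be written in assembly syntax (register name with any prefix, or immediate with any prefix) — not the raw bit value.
a

off 0x08: read 20 00 00 00 as big → 0x20000000
  op=0x20000000>>27=0x4 ⇒ pop (R)
  rd: (w>>24)&0x7=0x0 → a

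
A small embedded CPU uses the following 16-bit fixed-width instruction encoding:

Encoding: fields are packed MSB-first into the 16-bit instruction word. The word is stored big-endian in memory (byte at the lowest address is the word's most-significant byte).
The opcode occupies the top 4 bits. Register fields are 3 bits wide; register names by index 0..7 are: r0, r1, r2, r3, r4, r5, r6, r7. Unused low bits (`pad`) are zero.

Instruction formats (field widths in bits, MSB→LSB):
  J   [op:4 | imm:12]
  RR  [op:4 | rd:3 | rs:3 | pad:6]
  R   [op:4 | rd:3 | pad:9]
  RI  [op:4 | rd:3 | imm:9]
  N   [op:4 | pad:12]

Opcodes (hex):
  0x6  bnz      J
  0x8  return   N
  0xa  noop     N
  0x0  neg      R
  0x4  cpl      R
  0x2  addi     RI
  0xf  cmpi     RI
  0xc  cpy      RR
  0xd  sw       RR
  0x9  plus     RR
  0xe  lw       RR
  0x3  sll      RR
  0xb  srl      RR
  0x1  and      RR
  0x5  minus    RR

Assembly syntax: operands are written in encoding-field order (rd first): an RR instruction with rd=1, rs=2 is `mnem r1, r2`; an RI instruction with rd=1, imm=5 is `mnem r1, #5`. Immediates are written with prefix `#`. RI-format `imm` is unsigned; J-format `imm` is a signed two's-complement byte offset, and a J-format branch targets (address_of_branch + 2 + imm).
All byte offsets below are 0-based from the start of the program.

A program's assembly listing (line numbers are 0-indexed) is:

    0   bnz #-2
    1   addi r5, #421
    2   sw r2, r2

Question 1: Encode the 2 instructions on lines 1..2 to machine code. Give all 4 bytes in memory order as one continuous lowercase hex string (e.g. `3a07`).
2ba5d480

1. addi fields op=0x2:4|rd=5:3|imm=421:9 → word 2ba5h → 2b a5
2. sw fields op=0xd:4|rd=2:3|rs=2:3|pad=0:6 → word d480h → d4 80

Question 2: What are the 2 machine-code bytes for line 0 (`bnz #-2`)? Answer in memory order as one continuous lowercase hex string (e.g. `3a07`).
line 0 (bnz): pack op=0x6:4|imm=-2:12 = 0x6ffe; big→ 6f fe

6ffe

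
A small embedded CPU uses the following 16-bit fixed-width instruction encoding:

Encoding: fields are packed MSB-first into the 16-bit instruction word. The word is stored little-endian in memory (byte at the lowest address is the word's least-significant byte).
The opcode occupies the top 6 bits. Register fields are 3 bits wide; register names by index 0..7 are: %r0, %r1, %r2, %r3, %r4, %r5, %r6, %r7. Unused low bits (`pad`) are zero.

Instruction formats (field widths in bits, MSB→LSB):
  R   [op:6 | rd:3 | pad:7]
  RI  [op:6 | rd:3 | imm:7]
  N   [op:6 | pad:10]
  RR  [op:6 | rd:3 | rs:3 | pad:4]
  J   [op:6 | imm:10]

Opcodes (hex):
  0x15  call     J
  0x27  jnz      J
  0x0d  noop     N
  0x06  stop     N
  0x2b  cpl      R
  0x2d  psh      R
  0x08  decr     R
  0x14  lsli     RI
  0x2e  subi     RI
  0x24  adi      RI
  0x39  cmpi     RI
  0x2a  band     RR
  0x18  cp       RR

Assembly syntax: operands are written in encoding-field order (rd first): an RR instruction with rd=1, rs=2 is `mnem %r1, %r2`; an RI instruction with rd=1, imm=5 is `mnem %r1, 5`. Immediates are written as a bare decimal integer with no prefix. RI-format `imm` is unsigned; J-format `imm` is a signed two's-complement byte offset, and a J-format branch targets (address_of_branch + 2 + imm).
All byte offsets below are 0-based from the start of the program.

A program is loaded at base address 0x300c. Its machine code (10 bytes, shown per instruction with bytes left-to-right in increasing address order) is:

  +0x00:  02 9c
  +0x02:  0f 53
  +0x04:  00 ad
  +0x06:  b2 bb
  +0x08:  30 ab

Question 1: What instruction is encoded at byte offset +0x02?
lsli %r6, 15

[02] 0f 53 → 0x530f
  opcode bits[15:10]=0x14: lsli/RI
  [9:7] rd=6 = %r6
  [6:0] imm=15 = 15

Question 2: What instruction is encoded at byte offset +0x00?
jnz 2

off 0x00: read 02 9c as little → 0x9c02
  op=0x9c02>>10=0x27 ⇒ jnz (J)
  imm: (w>>0)&0x3ff=0x2 → 2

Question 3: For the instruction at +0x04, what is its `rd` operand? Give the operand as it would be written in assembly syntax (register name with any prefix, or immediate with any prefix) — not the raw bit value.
%r2

[04] 00 ad → 0xad00
  opcode bits[15:10]=0x2b: cpl/R
  rd: (w>>7)&0x7=0x2 → %r2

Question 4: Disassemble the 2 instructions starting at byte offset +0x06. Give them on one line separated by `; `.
subi %r7, 50; band %r6, %r3

[06] b2 bb → 0xbbb2
  top 6b → 0x2e → subi [RI]
  rd: (w>>7)&0x7=0x7 → %r7
  imm: (w>>0)&0x7f=0x32 → 50
[08] 30 ab → 0xab30
  top 6b → 0x2a → band [RR]
  rd: (w>>7)&0x7=0x6 → %r6
  rs: (w>>4)&0x7=0x3 → %r3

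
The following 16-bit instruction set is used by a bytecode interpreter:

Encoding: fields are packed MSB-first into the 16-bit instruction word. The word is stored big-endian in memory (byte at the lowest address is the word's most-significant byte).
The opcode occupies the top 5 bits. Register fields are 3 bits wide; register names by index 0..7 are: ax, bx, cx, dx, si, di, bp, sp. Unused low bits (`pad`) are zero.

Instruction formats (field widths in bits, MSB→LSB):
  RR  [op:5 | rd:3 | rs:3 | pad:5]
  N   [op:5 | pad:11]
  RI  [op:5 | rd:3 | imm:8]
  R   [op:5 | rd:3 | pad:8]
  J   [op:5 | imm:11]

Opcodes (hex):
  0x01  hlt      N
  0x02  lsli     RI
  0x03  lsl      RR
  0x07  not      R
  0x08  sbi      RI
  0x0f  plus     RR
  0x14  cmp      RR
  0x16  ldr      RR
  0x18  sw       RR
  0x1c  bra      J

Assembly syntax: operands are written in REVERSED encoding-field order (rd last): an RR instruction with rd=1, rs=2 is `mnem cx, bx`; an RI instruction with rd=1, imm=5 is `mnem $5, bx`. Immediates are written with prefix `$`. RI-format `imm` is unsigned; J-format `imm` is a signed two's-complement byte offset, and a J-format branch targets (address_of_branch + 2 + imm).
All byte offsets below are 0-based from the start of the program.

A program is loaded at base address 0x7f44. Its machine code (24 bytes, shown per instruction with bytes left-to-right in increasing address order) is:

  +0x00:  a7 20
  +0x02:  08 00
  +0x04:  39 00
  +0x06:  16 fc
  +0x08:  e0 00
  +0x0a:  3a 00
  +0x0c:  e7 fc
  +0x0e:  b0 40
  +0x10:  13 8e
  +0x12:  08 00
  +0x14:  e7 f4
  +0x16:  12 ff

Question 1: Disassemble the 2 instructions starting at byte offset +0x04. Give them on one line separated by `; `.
+0x04: 39 00 ⇒ word 0x3900 (big)
  op=0x3900>>11=0x7 ⇒ not (R)
  [10:8] rd=1 = bx
+0x06: 16 fc ⇒ word 0x16fc (big)
  op=0x16fc>>11=0x2 ⇒ lsli (RI)
  [10:8] rd=6 = bp
  [7:0] imm=252 = $252

not bx; lsli $252, bp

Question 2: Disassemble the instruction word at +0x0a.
off 0x0a: read 3a 00 as big → 0x3a00
  op=0x3a00>>11=0x7 ⇒ not (R)
  [10:8] rd=2 = cx

not cx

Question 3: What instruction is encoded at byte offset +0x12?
off 0x12: read 08 00 as big → 0x0800
  op=0x0800>>11=0x1 ⇒ hlt (N)

hlt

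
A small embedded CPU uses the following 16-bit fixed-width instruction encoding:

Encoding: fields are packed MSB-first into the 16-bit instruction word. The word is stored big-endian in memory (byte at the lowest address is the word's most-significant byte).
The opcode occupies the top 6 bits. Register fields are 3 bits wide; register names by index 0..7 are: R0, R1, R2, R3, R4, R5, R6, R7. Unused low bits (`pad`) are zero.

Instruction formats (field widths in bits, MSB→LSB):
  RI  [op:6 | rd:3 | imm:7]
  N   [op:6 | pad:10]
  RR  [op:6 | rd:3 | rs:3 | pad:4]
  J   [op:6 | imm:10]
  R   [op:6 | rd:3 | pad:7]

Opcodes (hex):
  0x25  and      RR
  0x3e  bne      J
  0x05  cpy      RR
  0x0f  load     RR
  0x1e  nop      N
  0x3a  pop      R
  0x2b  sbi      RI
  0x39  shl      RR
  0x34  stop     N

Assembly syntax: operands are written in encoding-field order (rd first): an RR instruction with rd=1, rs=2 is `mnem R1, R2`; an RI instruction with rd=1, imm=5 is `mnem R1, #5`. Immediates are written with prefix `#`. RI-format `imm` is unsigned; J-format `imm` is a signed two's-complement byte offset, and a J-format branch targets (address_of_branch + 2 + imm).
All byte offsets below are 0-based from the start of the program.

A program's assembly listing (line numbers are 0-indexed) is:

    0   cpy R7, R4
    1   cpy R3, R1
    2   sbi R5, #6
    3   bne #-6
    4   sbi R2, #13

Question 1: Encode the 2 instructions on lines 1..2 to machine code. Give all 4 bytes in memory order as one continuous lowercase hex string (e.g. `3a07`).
L1: cpy op=0x5:6|rd=3:3|rs=1:3|pad=0:4 ⇒ 0x1590 ⇒ big 15 90
L2: sbi op=0x2b:6|rd=5:3|imm=6:7 ⇒ 0xae86 ⇒ big ae 86

1590ae86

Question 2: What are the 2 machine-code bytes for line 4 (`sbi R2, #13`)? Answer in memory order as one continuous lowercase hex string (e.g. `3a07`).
line 4 (sbi): pack op=0x2b:6|rd=2:3|imm=13:7 = 0xad0d; big→ ad 0d

ad0d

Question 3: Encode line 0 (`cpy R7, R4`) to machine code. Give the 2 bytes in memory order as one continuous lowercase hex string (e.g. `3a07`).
17c0

L0: cpy op=0x5:6|rd=7:3|rs=4:3|pad=0:4 ⇒ 0x17c0 ⇒ big 17 c0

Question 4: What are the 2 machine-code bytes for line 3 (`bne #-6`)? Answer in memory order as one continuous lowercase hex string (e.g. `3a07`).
fbfa

L3: bne op=0x3e:6|imm=-6:10 ⇒ 0xfbfa ⇒ big fb fa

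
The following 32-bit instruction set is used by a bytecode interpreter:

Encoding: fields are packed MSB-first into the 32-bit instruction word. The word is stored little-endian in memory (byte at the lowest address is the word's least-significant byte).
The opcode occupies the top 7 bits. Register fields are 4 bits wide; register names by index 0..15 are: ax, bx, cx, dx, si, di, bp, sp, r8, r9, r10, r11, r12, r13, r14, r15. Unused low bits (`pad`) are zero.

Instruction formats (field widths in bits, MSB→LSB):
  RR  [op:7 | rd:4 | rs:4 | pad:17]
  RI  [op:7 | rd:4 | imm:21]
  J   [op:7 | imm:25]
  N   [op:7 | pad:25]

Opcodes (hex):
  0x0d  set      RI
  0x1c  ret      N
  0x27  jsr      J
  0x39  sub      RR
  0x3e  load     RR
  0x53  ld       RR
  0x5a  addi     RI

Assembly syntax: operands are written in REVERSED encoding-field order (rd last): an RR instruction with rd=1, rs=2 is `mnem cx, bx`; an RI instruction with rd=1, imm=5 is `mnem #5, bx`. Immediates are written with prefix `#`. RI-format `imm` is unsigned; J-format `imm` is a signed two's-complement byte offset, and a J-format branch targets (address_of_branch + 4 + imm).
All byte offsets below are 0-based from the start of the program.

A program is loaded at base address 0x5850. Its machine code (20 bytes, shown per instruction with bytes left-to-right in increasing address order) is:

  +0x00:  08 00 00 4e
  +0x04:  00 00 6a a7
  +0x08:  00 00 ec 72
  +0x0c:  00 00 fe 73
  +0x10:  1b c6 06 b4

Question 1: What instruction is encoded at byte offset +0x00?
off 0x00: read 08 00 00 4e as little → 0x4e000008
  opcode bits[31:25]=0x27: jsr/J
  imm: (w>>0)&0x1ffffff=0x8 → #8

jsr #8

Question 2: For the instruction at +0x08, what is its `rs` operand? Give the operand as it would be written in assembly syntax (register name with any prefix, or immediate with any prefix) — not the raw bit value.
+0x08: 00 00 ec 72 ⇒ word 0x72ec0000 (little)
  top 7b → 0x39 → sub [RR]
  rd@[24:21]=0x7 ⇒ sp
  rs@[20:17]=0x6 ⇒ bp

bp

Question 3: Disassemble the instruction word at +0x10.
[10] 1b c6 06 b4 → 0xb406c61b
  opcode bits[31:25]=0x5a: addi/RI
  rd@[24:21]=0x0 ⇒ ax
  imm@[20:0]=0x6c61b ⇒ #443931

addi #443931, ax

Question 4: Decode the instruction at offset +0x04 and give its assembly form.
@+04  little-endian(00 00 6a a7) = 0xa76a0000
  opcode bits[31:25]=0x53: ld/RR
  [24:21] rd=11 = r11
  [20:17] rs=5 = di

ld di, r11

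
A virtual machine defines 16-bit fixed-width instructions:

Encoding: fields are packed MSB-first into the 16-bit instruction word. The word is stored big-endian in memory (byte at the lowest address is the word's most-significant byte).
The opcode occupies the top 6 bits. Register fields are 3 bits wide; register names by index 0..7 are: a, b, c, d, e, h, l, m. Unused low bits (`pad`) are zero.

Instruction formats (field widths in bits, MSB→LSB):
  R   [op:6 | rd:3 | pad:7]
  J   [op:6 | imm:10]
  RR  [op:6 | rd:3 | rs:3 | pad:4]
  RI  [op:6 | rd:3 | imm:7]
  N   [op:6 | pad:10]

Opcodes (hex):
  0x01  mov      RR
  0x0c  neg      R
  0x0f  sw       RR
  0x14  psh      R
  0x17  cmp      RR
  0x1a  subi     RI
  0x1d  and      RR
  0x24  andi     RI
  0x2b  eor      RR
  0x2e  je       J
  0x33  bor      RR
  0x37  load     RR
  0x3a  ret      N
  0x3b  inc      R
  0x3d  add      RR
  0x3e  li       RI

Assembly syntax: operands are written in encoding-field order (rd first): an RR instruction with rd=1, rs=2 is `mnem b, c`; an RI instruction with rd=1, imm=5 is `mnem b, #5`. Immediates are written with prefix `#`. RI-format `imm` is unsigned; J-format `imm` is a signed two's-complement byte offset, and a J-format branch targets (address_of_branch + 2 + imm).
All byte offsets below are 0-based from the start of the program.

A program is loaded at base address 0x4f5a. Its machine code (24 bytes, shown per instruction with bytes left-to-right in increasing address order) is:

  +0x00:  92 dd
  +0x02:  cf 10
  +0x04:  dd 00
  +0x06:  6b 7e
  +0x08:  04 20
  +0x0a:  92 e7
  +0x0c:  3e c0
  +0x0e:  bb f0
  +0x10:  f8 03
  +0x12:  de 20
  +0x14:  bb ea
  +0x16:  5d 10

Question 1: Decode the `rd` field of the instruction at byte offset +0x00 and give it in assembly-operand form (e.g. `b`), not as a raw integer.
h

+0x00: 92 dd ⇒ word 0x92dd (big)
  opcode bits[15:10]=0x24: andi/RI
  rd@[9:7]=0x5 ⇒ h
  imm@[6:0]=0x5d ⇒ #93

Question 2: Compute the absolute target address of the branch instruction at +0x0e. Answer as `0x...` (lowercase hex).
@+0e  big-endian(bb f0) = 0xbbf0
  op=0xbbf0>>10=0x2e ⇒ je (J)
  [9:0] imm=1008 (s10→-16) = #-16
  target = base 0x4f5a + off 0x0e + 2 + imm -16 = 0x4f5a

0x4f5a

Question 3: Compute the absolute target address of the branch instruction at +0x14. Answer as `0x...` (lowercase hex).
0x4f5a

+0x14: bb ea ⇒ word 0xbbea (big)
  op=0xbbea>>10=0x2e ⇒ je (J)
  [9:0] imm=1002 (s10→-22) = #-22
  target = base 0x4f5a + off 0x14 + 2 + imm -22 = 0x4f5a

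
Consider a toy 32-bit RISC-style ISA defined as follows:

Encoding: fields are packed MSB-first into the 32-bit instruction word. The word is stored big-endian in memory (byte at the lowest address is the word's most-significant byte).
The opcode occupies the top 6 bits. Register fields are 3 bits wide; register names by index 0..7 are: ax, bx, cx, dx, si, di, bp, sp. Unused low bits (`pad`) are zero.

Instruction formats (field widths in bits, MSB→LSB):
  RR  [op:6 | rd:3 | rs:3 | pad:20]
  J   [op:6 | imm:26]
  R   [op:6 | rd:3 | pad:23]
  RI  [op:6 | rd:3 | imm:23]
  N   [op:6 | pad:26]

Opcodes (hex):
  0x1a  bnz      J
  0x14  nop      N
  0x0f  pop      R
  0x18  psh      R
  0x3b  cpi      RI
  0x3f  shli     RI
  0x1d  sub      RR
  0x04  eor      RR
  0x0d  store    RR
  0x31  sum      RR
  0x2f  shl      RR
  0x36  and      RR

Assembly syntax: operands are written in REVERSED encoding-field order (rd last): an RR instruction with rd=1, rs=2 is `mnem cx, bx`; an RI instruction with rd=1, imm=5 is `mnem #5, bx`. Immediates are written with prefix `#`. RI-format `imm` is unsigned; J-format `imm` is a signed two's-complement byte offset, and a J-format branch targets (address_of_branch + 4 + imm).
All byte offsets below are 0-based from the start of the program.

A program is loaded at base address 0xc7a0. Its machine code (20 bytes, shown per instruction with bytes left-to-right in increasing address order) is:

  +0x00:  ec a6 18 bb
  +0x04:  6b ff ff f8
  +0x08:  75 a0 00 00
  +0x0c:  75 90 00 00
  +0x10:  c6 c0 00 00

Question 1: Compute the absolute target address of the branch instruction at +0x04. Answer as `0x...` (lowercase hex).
0xc7a0

+0x04: 6b ff ff f8 ⇒ word 0x6bfffff8 (big)
  op=0x6bfffff8>>26=0x1a ⇒ bnz (J)
  imm@[25:0]=0x3fffff8 (s26→-8) ⇒ #-8
  target = base 0xc7a0 + off 0x04 + 4 + imm -8 = 0xc7a0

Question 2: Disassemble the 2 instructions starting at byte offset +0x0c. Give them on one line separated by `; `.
+0x0c: 75 90 00 00 ⇒ word 0x75900000 (big)
  top 6b → 0x1d → sub [RR]
  [25:23] rd=3 = dx
  [22:20] rs=1 = bx
+0x10: c6 c0 00 00 ⇒ word 0xc6c00000 (big)
  top 6b → 0x31 → sum [RR]
  [25:23] rd=5 = di
  [22:20] rs=4 = si

sub bx, dx; sum si, di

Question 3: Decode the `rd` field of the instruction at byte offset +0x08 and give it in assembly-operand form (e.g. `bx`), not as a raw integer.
dx

@+08  big-endian(75 a0 00 00) = 0x75a00000
  op=0x75a00000>>26=0x1d ⇒ sub (RR)
  [25:23] rd=3 = dx
  [22:20] rs=2 = cx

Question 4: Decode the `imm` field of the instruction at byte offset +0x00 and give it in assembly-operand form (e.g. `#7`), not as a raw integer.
#2496699

@+00  big-endian(ec a6 18 bb) = 0xeca618bb
  opcode bits[31:26]=0x3b: cpi/RI
  [25:23] rd=1 = bx
  [22:0] imm=2496699 = #2496699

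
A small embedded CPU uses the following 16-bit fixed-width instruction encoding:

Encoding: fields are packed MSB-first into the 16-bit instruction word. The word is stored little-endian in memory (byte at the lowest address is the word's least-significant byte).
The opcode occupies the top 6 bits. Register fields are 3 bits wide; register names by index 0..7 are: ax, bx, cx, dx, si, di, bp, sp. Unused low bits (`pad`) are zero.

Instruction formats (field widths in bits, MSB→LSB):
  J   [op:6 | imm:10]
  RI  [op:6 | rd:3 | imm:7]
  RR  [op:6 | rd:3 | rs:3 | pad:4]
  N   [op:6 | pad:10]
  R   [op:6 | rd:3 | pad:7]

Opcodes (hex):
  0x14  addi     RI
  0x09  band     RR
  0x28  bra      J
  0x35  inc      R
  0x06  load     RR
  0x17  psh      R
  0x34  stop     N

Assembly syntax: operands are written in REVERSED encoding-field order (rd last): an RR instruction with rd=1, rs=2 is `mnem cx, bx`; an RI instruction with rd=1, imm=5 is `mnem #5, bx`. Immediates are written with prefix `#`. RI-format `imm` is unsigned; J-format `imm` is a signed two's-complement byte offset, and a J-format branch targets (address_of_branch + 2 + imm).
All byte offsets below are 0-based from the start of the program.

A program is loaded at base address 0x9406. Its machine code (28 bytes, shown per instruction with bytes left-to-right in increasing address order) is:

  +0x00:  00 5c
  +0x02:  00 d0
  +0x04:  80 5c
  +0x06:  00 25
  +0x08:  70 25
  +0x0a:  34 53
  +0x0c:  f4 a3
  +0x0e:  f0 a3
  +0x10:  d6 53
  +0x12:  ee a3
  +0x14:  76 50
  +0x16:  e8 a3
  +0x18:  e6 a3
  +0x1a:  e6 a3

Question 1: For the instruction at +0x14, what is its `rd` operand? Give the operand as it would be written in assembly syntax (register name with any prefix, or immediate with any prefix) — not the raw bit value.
[14] 76 50 → 0x5076
  top 6b → 0x14 → addi [RI]
  [9:7] rd=0 = ax
  [6:0] imm=118 = #118

ax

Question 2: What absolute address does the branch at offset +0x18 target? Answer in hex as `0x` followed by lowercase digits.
+0x18: e6 a3 ⇒ word 0xa3e6 (little)
  opcode bits[15:10]=0x28: bra/J
  [9:0] imm=998 (s10→-26) = #-26
  target = base 0x9406 + off 0x18 + 2 + imm -26 = 0x9406

0x9406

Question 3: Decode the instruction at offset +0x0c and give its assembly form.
bra #-12

[0c] f4 a3 → 0xa3f4
  top 6b → 0x28 → bra [J]
  [9:0] imm=1012 (s10→-12) = #-12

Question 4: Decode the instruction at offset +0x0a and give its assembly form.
addi #52, bp

[0a] 34 53 → 0x5334
  opcode bits[15:10]=0x14: addi/RI
  [9:7] rd=6 = bp
  [6:0] imm=52 = #52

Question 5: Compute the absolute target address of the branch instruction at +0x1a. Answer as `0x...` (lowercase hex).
0x9408

[1a] e6 a3 → 0xa3e6
  op=0xa3e6>>10=0x28 ⇒ bra (J)
  imm@[9:0]=0x3e6 (s10→-26) ⇒ #-26
  target = base 0x9406 + off 0x1a + 2 + imm -26 = 0x9408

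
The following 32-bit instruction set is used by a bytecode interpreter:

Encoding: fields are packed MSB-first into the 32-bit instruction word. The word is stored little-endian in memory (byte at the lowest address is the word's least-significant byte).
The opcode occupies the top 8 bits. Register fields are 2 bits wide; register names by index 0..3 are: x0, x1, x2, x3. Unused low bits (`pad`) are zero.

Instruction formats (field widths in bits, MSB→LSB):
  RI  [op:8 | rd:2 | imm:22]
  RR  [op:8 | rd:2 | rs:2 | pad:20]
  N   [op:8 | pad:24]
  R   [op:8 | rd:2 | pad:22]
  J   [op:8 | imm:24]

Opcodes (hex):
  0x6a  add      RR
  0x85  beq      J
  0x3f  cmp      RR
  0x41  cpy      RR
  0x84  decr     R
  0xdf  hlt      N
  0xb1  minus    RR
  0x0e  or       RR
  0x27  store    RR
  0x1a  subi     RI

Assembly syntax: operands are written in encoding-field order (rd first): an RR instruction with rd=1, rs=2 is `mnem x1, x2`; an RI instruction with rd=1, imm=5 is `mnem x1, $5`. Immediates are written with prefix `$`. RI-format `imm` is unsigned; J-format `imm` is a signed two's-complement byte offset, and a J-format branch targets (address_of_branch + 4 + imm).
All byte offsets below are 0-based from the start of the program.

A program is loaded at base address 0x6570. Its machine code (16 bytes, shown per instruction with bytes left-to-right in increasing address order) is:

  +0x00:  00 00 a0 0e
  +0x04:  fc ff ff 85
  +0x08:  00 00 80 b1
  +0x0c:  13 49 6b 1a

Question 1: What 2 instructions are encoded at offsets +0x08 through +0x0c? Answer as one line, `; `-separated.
minus x2, x0; subi x1, $2836755

[08] 00 00 80 b1 → 0xb1800000
  opcode bits[31:24]=0xb1: minus/RR
  [23:22] rd=2 = x2
  [21:20] rs=0 = x0
[0c] 13 49 6b 1a → 0x1a6b4913
  opcode bits[31:24]=0x1a: subi/RI
  [23:22] rd=1 = x1
  [21:0] imm=2836755 = $2836755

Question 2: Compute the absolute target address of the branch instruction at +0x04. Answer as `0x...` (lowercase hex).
+0x04: fc ff ff 85 ⇒ word 0x85fffffc (little)
  top 8b → 0x85 → beq [J]
  [23:0] imm=16777212 (s24→-4) = $-4
  target = base 0x6570 + off 0x04 + 4 + imm -4 = 0x6574

0x6574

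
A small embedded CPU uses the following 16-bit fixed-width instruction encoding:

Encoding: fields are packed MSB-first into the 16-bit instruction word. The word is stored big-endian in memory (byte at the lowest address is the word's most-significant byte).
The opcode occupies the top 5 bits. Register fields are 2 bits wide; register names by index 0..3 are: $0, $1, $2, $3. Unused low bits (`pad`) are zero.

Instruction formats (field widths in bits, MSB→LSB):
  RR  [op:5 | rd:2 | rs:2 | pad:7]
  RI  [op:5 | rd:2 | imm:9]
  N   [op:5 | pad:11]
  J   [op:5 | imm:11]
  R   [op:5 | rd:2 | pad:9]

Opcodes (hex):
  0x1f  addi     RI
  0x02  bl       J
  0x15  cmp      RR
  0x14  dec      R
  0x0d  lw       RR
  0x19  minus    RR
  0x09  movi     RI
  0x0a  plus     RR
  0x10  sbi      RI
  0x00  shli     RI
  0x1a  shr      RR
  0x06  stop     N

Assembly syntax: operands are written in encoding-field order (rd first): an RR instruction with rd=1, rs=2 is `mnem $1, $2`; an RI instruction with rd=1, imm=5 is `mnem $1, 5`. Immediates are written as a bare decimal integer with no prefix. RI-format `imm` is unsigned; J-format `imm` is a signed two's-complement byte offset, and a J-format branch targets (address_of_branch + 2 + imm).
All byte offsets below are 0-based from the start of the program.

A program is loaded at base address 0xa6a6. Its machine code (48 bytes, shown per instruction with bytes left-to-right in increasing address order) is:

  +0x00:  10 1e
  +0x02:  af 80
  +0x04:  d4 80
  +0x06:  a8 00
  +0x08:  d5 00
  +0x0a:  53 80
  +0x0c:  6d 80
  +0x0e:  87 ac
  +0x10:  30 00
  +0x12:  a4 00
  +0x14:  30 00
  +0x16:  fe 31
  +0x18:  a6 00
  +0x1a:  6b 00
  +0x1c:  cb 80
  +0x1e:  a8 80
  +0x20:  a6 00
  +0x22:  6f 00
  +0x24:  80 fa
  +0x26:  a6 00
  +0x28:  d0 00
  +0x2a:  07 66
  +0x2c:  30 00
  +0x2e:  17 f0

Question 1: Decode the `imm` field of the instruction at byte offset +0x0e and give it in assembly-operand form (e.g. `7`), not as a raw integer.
@+0e  big-endian(87 ac) = 0x87ac
  opcode bits[15:11]=0x10: sbi/RI
  rd@[10:9]=0x3 ⇒ $3
  imm@[8:0]=0x1ac ⇒ 428

428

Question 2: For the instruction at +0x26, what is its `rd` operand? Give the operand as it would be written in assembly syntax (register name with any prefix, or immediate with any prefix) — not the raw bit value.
$3

off 0x26: read a6 00 as big → 0xa600
  op=0xa600>>11=0x14 ⇒ dec (R)
  rd: (w>>9)&0x3=0x3 → $3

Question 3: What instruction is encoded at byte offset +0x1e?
cmp $0, $1

@+1e  big-endian(a8 80) = 0xa880
  opcode bits[15:11]=0x15: cmp/RR
  [10:9] rd=0 = $0
  [8:7] rs=1 = $1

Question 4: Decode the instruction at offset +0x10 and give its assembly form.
+0x10: 30 00 ⇒ word 0x3000 (big)
  op=0x3000>>11=0x6 ⇒ stop (N)

stop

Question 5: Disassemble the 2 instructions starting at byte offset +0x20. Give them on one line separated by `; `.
off 0x20: read a6 00 as big → 0xa600
  opcode bits[15:11]=0x14: dec/R
  rd: (w>>9)&0x3=0x3 → $3
off 0x22: read 6f 00 as big → 0x6f00
  opcode bits[15:11]=0xd: lw/RR
  rd: (w>>9)&0x3=0x3 → $3
  rs: (w>>7)&0x3=0x2 → $2

dec $3; lw $3, $2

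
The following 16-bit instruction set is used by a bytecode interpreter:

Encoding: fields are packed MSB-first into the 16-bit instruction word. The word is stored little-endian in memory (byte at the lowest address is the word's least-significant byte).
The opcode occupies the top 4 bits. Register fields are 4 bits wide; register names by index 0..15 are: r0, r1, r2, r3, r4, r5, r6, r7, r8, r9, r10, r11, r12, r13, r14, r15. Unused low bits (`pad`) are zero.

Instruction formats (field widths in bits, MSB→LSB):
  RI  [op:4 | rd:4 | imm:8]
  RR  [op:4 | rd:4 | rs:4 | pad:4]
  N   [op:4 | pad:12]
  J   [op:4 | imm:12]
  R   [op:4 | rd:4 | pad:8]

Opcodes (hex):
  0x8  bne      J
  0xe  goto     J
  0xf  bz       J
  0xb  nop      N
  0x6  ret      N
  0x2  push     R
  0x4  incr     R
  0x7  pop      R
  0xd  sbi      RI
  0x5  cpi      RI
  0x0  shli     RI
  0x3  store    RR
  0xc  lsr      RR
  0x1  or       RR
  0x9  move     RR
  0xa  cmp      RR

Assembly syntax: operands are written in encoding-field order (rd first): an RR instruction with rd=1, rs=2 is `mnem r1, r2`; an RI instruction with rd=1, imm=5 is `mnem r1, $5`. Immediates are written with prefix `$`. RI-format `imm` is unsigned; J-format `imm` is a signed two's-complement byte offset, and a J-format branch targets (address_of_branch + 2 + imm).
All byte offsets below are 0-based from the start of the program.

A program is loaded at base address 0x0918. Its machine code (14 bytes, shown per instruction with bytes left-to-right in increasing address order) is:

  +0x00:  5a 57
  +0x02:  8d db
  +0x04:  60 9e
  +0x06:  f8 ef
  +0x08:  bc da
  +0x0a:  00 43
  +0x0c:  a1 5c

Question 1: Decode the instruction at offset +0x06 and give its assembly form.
goto $-8

[06] f8 ef → 0xeff8
  top 4b → 0xe → goto [J]
  [11:0] imm=4088 (s12→-8) = $-8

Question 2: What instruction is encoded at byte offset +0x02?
[02] 8d db → 0xdb8d
  op=0xdb8d>>12=0xd ⇒ sbi (RI)
  rd@[11:8]=0xb ⇒ r11
  imm@[7:0]=0x8d ⇒ $141

sbi r11, $141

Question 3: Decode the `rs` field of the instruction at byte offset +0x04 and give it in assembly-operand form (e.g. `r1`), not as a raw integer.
off 0x04: read 60 9e as little → 0x9e60
  top 4b → 0x9 → move [RR]
  rd@[11:8]=0xe ⇒ r14
  rs@[7:4]=0x6 ⇒ r6

r6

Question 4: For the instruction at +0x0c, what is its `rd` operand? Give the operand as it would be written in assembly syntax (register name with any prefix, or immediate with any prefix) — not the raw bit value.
r12

+0x0c: a1 5c ⇒ word 0x5ca1 (little)
  top 4b → 0x5 → cpi [RI]
  rd: (w>>8)&0xf=0xc → r12
  imm: (w>>0)&0xff=0xa1 → $161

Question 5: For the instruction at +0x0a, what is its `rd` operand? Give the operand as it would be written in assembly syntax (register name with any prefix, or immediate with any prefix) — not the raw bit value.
@+0a  little-endian(00 43) = 0x4300
  opcode bits[15:12]=0x4: incr/R
  rd: (w>>8)&0xf=0x3 → r3

r3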